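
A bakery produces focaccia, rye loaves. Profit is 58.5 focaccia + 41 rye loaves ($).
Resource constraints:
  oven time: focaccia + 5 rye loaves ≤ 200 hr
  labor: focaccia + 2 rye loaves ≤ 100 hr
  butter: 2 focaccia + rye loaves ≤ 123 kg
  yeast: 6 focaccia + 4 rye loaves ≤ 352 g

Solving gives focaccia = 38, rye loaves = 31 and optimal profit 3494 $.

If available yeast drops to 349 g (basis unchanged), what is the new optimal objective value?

3465.5

Check each constraint at x*: oven time 193/200 (slack 7); labor 100/100 (tight); butter 107/123 (slack 16); yeast 352/352 (tight).
Since oven time, butter are not tight, their duals are 0.
The binding rows give the dual system: 1·y_labor + 6·y_yeast = 58.5 and 2·y_labor + 4·y_yeast = 41.
This yields shadow prices y_labor = 1.5, y_yeast = 9.5.
Δz = y_yeast·Δb = 9.5 × (-3) = -28.5, so new z* = 3494 − 28.5 = 3465.5.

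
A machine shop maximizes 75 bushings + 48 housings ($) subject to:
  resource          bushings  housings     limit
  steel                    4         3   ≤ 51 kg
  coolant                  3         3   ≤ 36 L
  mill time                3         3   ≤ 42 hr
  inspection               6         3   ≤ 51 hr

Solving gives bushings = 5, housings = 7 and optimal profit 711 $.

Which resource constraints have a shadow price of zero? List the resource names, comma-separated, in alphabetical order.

mill time, steel

steel: 41/51 (slack 10)
coolant: 36/36 (binding)
mill time: 36/42 (slack 6)
inspection: 51/51 (binding)
By complementary slackness, a constraint with positive slack has shadow price 0 → mill time, steel.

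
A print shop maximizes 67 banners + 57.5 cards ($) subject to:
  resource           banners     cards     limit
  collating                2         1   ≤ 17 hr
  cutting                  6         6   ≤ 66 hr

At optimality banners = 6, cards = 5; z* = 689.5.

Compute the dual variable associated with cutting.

8

Check each constraint at x*: collating 17/17 (tight); cutting 66/66 (tight).
The binding rows give the dual system: 2·y_collating + 6·y_cutting = 67 and 1·y_collating + 6·y_cutting = 57.5.
→ y_collating = 9.5 and y_cutting = 8.
Shadow price of cutting = 8.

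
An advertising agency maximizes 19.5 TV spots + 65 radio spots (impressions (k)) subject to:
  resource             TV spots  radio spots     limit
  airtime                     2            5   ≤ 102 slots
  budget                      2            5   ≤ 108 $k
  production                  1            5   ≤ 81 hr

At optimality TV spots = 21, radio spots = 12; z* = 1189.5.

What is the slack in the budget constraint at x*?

6

budget used = 2·21 + 5·12 = 102; slack = 108 − 102 = 6.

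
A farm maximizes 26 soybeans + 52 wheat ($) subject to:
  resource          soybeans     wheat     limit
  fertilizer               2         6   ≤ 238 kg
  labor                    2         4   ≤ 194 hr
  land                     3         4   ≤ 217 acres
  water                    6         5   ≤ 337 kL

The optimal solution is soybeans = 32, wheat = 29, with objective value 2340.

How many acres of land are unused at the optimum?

5

land used = 3·32 + 4·29 = 212; slack = 217 − 212 = 5.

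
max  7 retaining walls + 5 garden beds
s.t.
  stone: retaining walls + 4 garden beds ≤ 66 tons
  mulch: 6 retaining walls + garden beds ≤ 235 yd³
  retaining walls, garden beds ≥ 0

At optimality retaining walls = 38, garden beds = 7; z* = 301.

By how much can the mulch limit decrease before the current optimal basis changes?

Binding constraints: stone, mulch. The basis is B = [[1,4],[6,1]] with det -23.
Per unit decrease in mulch, x* moves by d = (-0.1739, 0.0435).
The basis stays optimal until retaining walls reaches 0; allowable decrease = 218.5 yd³.

218.5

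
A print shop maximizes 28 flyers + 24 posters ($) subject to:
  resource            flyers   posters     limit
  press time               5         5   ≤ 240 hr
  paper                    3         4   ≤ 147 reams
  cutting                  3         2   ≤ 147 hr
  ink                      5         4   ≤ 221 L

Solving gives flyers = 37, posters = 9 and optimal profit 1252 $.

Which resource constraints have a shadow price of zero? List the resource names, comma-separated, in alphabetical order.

press time: 230/240 (slack 10)
paper: 147/147 (binding)
cutting: 129/147 (slack 18)
ink: 221/221 (binding)
By complementary slackness, a constraint with positive slack has shadow price 0 → cutting, press time.

cutting, press time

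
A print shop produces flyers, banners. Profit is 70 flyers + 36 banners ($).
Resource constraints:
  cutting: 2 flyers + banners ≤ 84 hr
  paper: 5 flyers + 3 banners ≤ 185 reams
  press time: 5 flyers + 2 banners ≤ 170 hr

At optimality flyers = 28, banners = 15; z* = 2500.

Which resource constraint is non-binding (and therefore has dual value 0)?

cutting: 71/84 (slack 13)
paper: 185/185 (binding)
press time: 170/170 (binding)
By complementary slackness, a constraint with positive slack has shadow price 0 → cutting.

cutting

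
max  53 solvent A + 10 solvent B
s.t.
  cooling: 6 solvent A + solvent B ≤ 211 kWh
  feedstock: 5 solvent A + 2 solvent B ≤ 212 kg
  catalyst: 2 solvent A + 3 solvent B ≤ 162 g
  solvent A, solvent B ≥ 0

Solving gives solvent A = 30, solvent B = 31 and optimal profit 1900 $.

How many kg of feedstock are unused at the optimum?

feedstock used = 5·30 + 2·31 = 212; slack = 212 − 212 = 0.

0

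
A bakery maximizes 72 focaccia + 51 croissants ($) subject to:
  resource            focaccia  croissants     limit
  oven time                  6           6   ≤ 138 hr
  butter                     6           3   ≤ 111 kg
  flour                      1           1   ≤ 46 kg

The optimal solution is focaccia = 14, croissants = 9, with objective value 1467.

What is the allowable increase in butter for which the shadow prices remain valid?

27

Binding constraints: oven time, butter. The basis is B = [[6,6],[6,3]] with det -18.
Per unit increase in butter, x* moves by d = (0.3333, -0.3333).
The basis stays optimal until croissants reaches 0; allowable increase = 27 kg.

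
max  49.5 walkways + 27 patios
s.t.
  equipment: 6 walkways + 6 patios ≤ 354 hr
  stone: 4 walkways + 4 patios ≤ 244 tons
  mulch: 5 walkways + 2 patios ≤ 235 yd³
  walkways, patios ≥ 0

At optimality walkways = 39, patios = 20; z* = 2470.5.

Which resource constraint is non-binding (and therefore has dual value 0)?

equipment: 354/354 (binding)
stone: 236/244 (slack 8)
mulch: 235/235 (binding)
By complementary slackness, a constraint with positive slack has shadow price 0 → stone.

stone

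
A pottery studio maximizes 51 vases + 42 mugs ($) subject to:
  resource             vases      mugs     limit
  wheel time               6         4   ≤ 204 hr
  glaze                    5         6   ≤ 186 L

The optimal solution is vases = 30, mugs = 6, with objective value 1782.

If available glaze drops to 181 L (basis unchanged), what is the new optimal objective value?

At the optimum: wheel time uses 204 of 204 (binding); glaze uses 186 of 186 (binding).
From A_Bᵀ y = c: 6·y_wheel time + 5·y_glaze = 51; 4·y_wheel time + 6·y_glaze = 42.
Solving: y_wheel time = 6, y_glaze = 3.
Δz = y_glaze·Δb = 3 × (-5) = -15, so new z* = 1782 − 15 = 1767.

1767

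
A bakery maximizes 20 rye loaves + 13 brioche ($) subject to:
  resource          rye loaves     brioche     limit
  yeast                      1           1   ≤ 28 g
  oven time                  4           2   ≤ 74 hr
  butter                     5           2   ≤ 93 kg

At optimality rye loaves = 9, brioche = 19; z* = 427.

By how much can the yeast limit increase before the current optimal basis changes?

Binding constraints: yeast, oven time. The basis is B = [[1,1],[4,2]] with det -2.
Per unit increase in yeast, x* moves by d = (-1, 2).
The basis stays optimal until rye loaves reaches 0; allowable increase = 9 g.

9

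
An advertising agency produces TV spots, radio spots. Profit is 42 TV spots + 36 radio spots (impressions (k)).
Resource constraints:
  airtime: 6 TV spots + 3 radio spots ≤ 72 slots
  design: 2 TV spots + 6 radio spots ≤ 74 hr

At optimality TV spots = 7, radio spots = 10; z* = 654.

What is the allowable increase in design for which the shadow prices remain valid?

70

Binding constraints: airtime, design. The basis is B = [[6,3],[2,6]] with det 30.
Per unit increase in design, x* moves by d = (-0.1, 0.2).
The basis stays optimal until TV spots reaches 0; allowable increase = 70 hr.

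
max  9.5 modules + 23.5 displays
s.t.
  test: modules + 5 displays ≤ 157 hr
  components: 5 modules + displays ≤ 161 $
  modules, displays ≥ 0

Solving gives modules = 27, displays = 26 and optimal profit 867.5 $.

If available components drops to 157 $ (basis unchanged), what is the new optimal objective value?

863.5

Check each constraint at x*: test 157/157 (tight); components 161/161 (tight).
Dual feasibility on the basic columns requires 1·y_test + 5·y_components = 9.5, 5·y_test + 1·y_components = 23.5.
→ y_test = 4.5 and y_components = 1.
Δz = y_components·Δb = 1 × (-4) = -4, so new z* = 867.5 − 4 = 863.5.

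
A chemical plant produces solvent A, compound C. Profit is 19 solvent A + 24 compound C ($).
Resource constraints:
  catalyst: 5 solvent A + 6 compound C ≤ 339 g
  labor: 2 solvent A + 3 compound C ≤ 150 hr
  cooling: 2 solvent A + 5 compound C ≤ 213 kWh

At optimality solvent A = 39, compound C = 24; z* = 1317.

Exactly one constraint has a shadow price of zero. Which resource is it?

catalyst: 339/339 (binding)
labor: 150/150 (binding)
cooling: 198/213 (slack 15)
By complementary slackness, a constraint with positive slack has shadow price 0 → cooling.

cooling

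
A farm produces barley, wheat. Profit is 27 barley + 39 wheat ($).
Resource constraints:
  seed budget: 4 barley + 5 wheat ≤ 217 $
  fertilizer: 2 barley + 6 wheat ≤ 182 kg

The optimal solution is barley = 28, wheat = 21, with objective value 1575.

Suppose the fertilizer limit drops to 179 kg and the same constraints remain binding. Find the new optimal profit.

1570.5

At the optimum: seed budget uses 217 of 217 (binding); fertilizer uses 182 of 182 (binding).
Dual feasibility on the basic columns requires 4·y_seed budget + 2·y_fertilizer = 27, 5·y_seed budget + 6·y_fertilizer = 39.
This yields shadow prices y_seed budget = 6, y_fertilizer = 1.5.
Δz = y_fertilizer·Δb = 1.5 × (-3) = -4.5, so new z* = 1575 − 4.5 = 1570.5.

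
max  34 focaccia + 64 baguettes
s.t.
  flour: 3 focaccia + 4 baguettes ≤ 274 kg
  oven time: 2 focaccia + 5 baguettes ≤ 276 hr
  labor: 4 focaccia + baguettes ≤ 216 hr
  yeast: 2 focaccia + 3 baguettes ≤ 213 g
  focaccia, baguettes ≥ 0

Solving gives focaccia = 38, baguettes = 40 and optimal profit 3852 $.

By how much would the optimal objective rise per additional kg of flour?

At the optimum: flour uses 274 of 274 (binding); oven time uses 276 of 276 (binding); labor uses 192 of 216 (slack = 24); yeast uses 196 of 213 (slack = 17).
By complementary slackness, y = 0 for the non-binding constraints.
Dual feasibility on the basic columns requires 3·y_flour + 2·y_oven time = 34, 4·y_flour + 5·y_oven time = 64.
Solving: y_flour = 6, y_oven time = 8.
Shadow price of flour = 6.

6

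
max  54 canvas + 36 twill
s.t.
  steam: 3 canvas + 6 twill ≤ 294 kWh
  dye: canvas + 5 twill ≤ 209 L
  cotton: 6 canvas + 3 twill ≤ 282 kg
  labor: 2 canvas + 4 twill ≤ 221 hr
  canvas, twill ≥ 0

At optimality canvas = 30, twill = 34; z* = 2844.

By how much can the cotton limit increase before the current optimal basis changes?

Binding constraints: steam, cotton. The basis is B = [[3,6],[6,3]] with det -27.
Per unit increase in cotton, x* moves by d = (0.2222, -0.1111).
The basis stays optimal until twill reaches 0; allowable increase = 306 kg.

306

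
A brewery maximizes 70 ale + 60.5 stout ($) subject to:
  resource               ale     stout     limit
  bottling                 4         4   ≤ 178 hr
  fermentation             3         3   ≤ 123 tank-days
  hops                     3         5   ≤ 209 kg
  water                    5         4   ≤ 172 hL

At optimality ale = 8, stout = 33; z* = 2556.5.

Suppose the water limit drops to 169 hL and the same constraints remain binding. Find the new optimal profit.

2528

Binding: fermentation and water. Non-binding: bottling (14 unused), hops (20 unused).
By complementary slackness, y = 0 for the non-binding constraints.
The binding rows give the dual system: 3·y_fermentation + 5·y_water = 70 and 3·y_fermentation + 4·y_water = 60.5.
This yields shadow prices y_fermentation = 7.5, y_water = 9.5.
Δz = y_water·Δb = 9.5 × (-3) = -28.5, so new z* = 2556.5 − 28.5 = 2528.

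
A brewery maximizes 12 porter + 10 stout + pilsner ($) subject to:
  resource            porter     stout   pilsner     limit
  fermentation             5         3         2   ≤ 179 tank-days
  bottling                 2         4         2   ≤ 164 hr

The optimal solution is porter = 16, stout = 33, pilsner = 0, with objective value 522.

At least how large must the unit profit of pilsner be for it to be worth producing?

At the optimum: fermentation uses 179 of 179 (binding); bottling uses 164 of 164 (binding).
From A_Bᵀ y = c: 5·y_fermentation + 2·y_bottling = 12; 3·y_fermentation + 4·y_bottling = 10.
This yields shadow prices y_fermentation = 2, y_bottling = 1.
pilsner enters the basis when its profit ≥ yᵀa₃ = 2·2 + 1·2 = 6.

6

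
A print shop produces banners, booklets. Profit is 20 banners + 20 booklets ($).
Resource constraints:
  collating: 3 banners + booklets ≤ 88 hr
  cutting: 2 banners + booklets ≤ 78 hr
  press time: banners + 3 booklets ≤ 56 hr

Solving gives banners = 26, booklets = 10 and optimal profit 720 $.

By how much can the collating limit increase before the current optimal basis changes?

25.6

Binding constraints: collating, press time. The basis is B = [[3,1],[1,3]] with det 8.
Per unit increase in collating, x* moves by d = (0.375, -0.125).
The basis stays optimal until cutting becomes binding; allowable increase = 25.6 hr.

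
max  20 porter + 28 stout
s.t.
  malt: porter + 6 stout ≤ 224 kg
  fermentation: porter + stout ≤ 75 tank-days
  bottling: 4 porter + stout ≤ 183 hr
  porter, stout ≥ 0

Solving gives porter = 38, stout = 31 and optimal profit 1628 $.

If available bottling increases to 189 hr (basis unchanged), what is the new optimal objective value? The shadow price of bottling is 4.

Δb = 6, so new z* = 1628 + (4)·(6) = 1628 + 24 = 1652.

1652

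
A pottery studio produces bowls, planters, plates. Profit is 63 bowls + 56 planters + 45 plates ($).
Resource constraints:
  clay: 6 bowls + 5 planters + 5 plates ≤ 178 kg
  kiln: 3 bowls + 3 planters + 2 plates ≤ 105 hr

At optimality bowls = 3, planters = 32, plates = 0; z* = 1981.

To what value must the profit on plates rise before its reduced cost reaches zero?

Check each constraint at x*: clay 178/178 (tight); kiln 105/105 (tight).
Dual feasibility on the basic columns requires 6·y_clay + 3·y_kiln = 63, 5·y_clay + 3·y_kiln = 56.
This yields shadow prices y_clay = 7, y_kiln = 7.
plates enters the basis when its profit ≥ yᵀa₃ = 7·5 + 7·2 = 49.

49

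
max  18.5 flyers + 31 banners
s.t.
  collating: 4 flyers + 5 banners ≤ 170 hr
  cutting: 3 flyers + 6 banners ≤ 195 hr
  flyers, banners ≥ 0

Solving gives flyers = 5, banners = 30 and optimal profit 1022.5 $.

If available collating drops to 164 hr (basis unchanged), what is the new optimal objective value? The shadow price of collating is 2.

1010.5

Δb = -6, so new z* = 1022.5 + (2)·(-6) = 1022.5 − 12 = 1010.5.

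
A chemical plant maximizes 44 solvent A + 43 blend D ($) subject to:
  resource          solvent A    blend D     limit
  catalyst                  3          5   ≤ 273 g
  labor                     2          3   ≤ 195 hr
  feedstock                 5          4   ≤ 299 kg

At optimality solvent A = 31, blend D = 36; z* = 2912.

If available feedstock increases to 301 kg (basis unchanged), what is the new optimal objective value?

Check each constraint at x*: catalyst 273/273 (tight); labor 170/195 (slack 25); feedstock 299/299 (tight).
By complementary slackness, y = 0 for the non-binding constraint.
The binding rows give the dual system: 3·y_catalyst + 5·y_feedstock = 44 and 5·y_catalyst + 4·y_feedstock = 43.
This yields shadow prices y_catalyst = 3, y_feedstock = 7.
Δz = y_feedstock·Δb = 7 × (2) = 14, so new z* = 2912 + 14 = 2926.

2926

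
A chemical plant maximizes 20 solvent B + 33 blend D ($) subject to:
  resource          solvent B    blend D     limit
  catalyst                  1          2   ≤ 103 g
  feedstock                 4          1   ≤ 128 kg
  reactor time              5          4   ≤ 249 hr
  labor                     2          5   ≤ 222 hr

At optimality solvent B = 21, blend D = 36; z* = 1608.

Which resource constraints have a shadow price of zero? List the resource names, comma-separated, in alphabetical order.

catalyst: 93/103 (slack 10)
feedstock: 120/128 (slack 8)
reactor time: 249/249 (binding)
labor: 222/222 (binding)
By complementary slackness, a constraint with positive slack has shadow price 0 → catalyst, feedstock.

catalyst, feedstock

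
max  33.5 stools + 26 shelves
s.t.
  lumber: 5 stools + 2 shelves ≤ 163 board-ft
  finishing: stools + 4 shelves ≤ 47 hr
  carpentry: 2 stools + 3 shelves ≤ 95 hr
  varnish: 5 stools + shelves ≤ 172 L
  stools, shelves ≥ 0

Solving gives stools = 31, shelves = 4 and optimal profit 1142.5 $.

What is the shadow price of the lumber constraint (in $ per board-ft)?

6

Binding: lumber and finishing. Non-binding: carpentry (21 unused), varnish (13 unused).
Slack constraints have shadow price 0 (complementary slackness).
Dual feasibility on the basic columns requires 5·y_lumber + 1·y_finishing = 33.5, 2·y_lumber + 4·y_finishing = 26.
→ y_lumber = 6 and y_finishing = 3.5.
Shadow price of lumber = 6.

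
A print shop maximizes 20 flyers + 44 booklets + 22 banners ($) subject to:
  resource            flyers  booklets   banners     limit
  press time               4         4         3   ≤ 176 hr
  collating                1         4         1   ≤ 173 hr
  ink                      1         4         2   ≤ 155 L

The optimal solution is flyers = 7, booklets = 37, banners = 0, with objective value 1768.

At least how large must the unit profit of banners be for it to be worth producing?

At the optimum: press time uses 176 of 176 (binding); collating uses 155 of 173 (slack = 18); ink uses 155 of 155 (binding).
By complementary slackness, y = 0 for the non-binding constraint.
From A_Bᵀ y = c: 4·y_press time + 1·y_ink = 20; 4·y_press time + 4·y_ink = 44.
This yields shadow prices y_press time = 3, y_ink = 8.
banners enters the basis when its profit ≥ yᵀa₃ = 3·3 + 8·2 = 25.

25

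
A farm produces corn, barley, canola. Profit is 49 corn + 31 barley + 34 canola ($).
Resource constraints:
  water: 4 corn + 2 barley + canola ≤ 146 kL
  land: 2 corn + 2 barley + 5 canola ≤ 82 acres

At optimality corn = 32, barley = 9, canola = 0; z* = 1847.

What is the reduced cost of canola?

At the optimum: water uses 146 of 146 (binding); land uses 82 of 82 (binding).
Dual feasibility on the basic columns requires 4·y_water + 2·y_land = 49, 2·y_water + 2·y_land = 31.
This yields shadow prices y_water = 9, y_land = 6.5.
Reduced cost of canola: c₃ − yᵀa₃ = 34 − (9·1 + 6.5·5) = 34 − 41.5 = -7.5.

-7.5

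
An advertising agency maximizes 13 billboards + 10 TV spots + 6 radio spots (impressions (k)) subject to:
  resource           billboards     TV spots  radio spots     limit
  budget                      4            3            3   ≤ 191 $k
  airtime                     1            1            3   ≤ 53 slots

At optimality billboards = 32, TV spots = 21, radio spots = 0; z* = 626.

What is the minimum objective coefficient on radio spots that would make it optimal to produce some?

12

Both budget and airtime are binding at x*.
From A_Bᵀ y = c: 4·y_budget + 1·y_airtime = 13; 3·y_budget + 1·y_airtime = 10.
Solving: y_budget = 3, y_airtime = 1.
radio spots enters the basis when its profit ≥ yᵀa₃ = 3·3 + 1·3 = 12.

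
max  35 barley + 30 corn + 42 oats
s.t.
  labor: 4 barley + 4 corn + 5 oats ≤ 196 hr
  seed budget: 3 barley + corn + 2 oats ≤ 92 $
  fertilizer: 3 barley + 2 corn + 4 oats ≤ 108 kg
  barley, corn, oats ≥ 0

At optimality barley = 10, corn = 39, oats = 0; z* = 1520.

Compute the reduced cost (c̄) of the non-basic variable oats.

Check each constraint at x*: labor 196/196 (tight); seed budget 69/92 (slack 23); fertilizer 108/108 (tight).
Slack constraints have shadow price 0 (complementary slackness).
The binding rows give the dual system: 4·y_labor + 3·y_fertilizer = 35 and 4·y_labor + 2·y_fertilizer = 30.
Solving: y_labor = 5, y_fertilizer = 5.
Reduced cost of oats: c₃ − yᵀa₃ = 42 − (5·5 + 5·4) = 42 − 45 = -3.

-3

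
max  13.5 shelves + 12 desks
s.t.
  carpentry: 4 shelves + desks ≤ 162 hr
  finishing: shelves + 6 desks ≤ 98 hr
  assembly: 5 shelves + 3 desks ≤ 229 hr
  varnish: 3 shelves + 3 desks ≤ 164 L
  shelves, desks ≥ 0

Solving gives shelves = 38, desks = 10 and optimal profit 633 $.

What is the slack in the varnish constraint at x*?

20

varnish used = 3·38 + 3·10 = 144; slack = 164 − 144 = 20.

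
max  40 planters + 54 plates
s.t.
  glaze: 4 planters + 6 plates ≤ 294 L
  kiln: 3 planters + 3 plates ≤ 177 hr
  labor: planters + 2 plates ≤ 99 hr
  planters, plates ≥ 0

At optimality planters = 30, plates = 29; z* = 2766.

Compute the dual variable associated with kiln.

At the optimum: glaze uses 294 of 294 (binding); kiln uses 177 of 177 (binding); labor uses 88 of 99 (slack = 11).
By complementary slackness, y = 0 for the non-binding constraint.
From A_Bᵀ y = c: 4·y_glaze + 3·y_kiln = 40; 6·y_glaze + 3·y_kiln = 54.
→ y_glaze = 7 and y_kiln = 4.
Shadow price of kiln = 4.

4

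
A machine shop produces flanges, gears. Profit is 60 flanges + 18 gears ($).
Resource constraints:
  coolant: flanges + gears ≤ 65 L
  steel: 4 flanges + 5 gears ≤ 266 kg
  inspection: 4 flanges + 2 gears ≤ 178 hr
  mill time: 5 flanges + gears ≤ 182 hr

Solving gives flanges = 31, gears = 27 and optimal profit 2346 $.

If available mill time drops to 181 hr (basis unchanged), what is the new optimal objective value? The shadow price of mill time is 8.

2338

Δb = -1, so new z* = 2346 + (8)·(-1) = 2346 − 8 = 2338.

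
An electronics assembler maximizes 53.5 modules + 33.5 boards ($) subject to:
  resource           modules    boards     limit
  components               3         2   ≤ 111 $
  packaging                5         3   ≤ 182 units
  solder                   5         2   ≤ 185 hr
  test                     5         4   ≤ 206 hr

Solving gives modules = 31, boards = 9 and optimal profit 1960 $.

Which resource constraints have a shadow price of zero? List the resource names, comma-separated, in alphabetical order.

solder, test

components: 111/111 (binding)
packaging: 182/182 (binding)
solder: 173/185 (slack 12)
test: 191/206 (slack 15)
By complementary slackness, a constraint with positive slack has shadow price 0 → solder, test.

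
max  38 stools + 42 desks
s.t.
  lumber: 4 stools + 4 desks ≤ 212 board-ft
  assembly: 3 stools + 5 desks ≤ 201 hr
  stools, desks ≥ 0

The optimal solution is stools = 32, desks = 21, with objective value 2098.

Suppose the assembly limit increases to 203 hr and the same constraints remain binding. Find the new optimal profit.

Check each constraint at x*: lumber 212/212 (tight); assembly 201/201 (tight).
Dual feasibility on the basic columns requires 4·y_lumber + 3·y_assembly = 38, 4·y_lumber + 5·y_assembly = 42.
Solving: y_lumber = 8, y_assembly = 2.
Δz = y_assembly·Δb = 2 × (2) = 4, so new z* = 2098 + 4 = 2102.

2102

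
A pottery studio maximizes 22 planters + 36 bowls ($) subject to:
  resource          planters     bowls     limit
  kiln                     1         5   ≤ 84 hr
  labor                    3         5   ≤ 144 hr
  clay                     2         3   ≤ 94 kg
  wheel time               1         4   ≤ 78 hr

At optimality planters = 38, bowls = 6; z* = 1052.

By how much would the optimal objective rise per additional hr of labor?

6

Binding: labor and clay. Non-binding: kiln (16 unused), wheel time (16 unused).
Since kiln, wheel time are not tight, their duals are 0.
The binding rows give the dual system: 3·y_labor + 2·y_clay = 22 and 5·y_labor + 3·y_clay = 36.
This yields shadow prices y_labor = 6, y_clay = 2.
Shadow price of labor = 6.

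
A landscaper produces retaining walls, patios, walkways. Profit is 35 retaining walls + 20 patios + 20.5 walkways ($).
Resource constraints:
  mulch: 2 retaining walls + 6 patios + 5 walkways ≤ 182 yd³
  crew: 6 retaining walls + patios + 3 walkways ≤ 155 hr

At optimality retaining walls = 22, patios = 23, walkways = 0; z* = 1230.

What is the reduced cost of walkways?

-7

Check each constraint at x*: mulch 182/182 (tight); crew 155/155 (tight).
The binding rows give the dual system: 2·y_mulch + 6·y_crew = 35 and 6·y_mulch + 1·y_crew = 20.
Solving: y_mulch = 2.5, y_crew = 5.
Reduced cost of walkways: c₃ − yᵀa₃ = 20.5 − (2.5·5 + 5·3) = 20.5 − 27.5 = -7.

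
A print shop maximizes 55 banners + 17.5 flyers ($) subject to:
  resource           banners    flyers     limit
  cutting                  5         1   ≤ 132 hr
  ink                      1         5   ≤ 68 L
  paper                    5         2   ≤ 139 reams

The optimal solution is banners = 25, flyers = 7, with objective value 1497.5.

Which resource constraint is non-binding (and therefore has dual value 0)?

ink

cutting: 132/132 (binding)
ink: 60/68 (slack 8)
paper: 139/139 (binding)
By complementary slackness, a constraint with positive slack has shadow price 0 → ink.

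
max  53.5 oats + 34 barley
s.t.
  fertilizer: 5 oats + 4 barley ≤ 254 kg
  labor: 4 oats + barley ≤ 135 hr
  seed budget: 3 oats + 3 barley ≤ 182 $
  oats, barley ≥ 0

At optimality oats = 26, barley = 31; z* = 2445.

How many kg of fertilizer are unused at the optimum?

0

fertilizer used = 5·26 + 4·31 = 254; slack = 254 − 254 = 0.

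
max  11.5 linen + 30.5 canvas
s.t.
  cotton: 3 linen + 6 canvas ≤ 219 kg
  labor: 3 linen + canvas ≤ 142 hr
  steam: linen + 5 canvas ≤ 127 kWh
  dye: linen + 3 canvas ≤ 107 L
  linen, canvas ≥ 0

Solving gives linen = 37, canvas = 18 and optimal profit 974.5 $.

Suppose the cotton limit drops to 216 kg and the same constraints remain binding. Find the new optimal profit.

965.5

Check each constraint at x*: cotton 219/219 (tight); labor 129/142 (slack 13); steam 127/127 (tight); dye 91/107 (slack 16).
By complementary slackness, y = 0 for the non-binding constraints.
From A_Bᵀ y = c: 3·y_cotton + 1·y_steam = 11.5; 6·y_cotton + 5·y_steam = 30.5.
Solving: y_cotton = 3, y_steam = 2.5.
Δz = y_cotton·Δb = 3 × (-3) = -9, so new z* = 974.5 − 9 = 965.5.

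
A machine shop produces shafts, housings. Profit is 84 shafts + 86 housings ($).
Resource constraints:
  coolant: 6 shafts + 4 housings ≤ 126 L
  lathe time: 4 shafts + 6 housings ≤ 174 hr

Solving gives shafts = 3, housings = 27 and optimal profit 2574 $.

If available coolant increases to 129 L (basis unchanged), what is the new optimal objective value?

2598

At the optimum: coolant uses 126 of 126 (binding); lathe time uses 174 of 174 (binding).
The binding rows give the dual system: 6·y_coolant + 4·y_lathe time = 84 and 4·y_coolant + 6·y_lathe time = 86.
Solving: y_coolant = 8, y_lathe time = 9.
Δz = y_coolant·Δb = 8 × (3) = 24, so new z* = 2574 + 24 = 2598.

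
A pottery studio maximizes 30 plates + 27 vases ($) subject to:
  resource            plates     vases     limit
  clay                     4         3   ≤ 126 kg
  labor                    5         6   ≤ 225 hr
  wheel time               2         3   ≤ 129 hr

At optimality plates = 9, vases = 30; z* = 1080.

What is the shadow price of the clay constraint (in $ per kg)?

Binding: clay and labor. Non-binding: wheel time (21 unused).
Slack constraints have shadow price 0 (complementary slackness).
Dual feasibility on the basic columns requires 4·y_clay + 5·y_labor = 30, 3·y_clay + 6·y_labor = 27.
→ y_clay = 5 and y_labor = 2.
Shadow price of clay = 5.

5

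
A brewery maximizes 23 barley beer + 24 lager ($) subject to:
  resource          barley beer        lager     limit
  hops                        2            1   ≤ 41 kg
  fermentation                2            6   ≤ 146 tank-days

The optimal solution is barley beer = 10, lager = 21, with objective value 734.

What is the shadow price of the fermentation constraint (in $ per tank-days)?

2.5

Check each constraint at x*: hops 41/41 (tight); fermentation 146/146 (tight).
The binding rows give the dual system: 2·y_hops + 2·y_fermentation = 23 and 1·y_hops + 6·y_fermentation = 24.
This yields shadow prices y_hops = 9, y_fermentation = 2.5.
Shadow price of fermentation = 2.5.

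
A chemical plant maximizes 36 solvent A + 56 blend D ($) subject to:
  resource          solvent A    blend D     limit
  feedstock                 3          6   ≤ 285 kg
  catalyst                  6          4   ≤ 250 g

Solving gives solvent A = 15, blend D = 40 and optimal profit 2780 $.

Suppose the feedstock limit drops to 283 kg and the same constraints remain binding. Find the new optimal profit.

2764

Both feedstock and catalyst are binding at x*.
The binding rows give the dual system: 3·y_feedstock + 6·y_catalyst = 36 and 6·y_feedstock + 4·y_catalyst = 56.
This yields shadow prices y_feedstock = 8, y_catalyst = 2.
Δz = y_feedstock·Δb = 8 × (-2) = -16, so new z* = 2780 − 16 = 2764.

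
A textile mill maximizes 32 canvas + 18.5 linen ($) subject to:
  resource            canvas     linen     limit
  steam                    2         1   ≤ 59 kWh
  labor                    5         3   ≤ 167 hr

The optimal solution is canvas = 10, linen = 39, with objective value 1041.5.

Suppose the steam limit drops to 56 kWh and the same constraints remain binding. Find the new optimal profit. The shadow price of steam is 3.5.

Δb = -3, so new z* = 1041.5 + (3.5)·(-3) = 1041.5 − 10.5 = 1031.

1031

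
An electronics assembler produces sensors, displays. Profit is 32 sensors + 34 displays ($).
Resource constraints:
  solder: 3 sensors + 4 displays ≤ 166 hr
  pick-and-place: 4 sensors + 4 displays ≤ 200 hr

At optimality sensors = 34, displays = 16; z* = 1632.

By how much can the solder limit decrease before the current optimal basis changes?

16

Binding constraints: solder, pick-and-place. The basis is B = [[3,4],[4,4]] with det -4.
Per unit decrease in solder, x* moves by d = (1, -1).
The basis stays optimal until displays reaches 0; allowable decrease = 16 hr.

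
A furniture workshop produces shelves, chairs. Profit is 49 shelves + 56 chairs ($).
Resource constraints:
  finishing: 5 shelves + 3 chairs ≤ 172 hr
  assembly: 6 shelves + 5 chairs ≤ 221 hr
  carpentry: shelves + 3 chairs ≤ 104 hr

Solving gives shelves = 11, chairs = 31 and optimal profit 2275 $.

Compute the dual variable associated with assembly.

7

Check each constraint at x*: finishing 148/172 (slack 24); assembly 221/221 (tight); carpentry 104/104 (tight).
By complementary slackness, y = 0 for the non-binding constraint.
From A_Bᵀ y = c: 6·y_assembly + 1·y_carpentry = 49; 5·y_assembly + 3·y_carpentry = 56.
This yields shadow prices y_assembly = 7, y_carpentry = 7.
Shadow price of assembly = 7.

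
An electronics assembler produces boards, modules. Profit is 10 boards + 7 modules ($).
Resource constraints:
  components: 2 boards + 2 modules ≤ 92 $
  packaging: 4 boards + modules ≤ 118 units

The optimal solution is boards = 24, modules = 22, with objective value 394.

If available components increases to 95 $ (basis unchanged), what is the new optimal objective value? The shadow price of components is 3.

403

Δb = 3, so new z* = 394 + (3)·(3) = 394 + 9 = 403.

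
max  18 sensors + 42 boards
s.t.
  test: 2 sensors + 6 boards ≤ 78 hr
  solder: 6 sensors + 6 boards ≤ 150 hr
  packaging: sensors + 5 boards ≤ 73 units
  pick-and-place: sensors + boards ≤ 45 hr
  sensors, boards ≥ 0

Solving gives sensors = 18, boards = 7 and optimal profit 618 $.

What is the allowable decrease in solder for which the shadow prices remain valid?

Binding constraints: test, solder. The basis is B = [[2,6],[6,6]] with det -24.
Per unit decrease in solder, x* moves by d = (-0.25, 0.0833).
The basis stays optimal until sensors reaches 0; allowable decrease = 72 hr.

72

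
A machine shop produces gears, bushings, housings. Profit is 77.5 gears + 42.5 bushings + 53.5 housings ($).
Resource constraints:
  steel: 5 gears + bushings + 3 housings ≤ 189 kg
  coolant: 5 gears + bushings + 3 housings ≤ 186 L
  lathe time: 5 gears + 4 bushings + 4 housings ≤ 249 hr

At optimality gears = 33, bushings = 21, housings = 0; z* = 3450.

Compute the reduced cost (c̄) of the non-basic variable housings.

At the optimum: steel uses 186 of 189 (slack = 3); coolant uses 186 of 186 (binding); lathe time uses 249 of 249 (binding).
Since steel is not tight, its dual is 0.
Dual feasibility on the basic columns requires 5·y_coolant + 5·y_lathe time = 77.5, 1·y_coolant + 4·y_lathe time = 42.5.
Solving: y_coolant = 6.5, y_lathe time = 9.
Reduced cost of housings: c₃ − yᵀa₃ = 53.5 − (6.5·3 + 9·4) = 53.5 − 55.5 = -2.

-2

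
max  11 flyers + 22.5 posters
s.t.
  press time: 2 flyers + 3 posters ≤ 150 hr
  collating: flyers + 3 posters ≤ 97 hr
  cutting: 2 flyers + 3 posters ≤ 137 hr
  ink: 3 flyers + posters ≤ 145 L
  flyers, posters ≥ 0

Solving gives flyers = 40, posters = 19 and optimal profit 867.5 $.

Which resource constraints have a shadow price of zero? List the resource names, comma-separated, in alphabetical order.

ink, press time

press time: 137/150 (slack 13)
collating: 97/97 (binding)
cutting: 137/137 (binding)
ink: 139/145 (slack 6)
By complementary slackness, a constraint with positive slack has shadow price 0 → ink, press time.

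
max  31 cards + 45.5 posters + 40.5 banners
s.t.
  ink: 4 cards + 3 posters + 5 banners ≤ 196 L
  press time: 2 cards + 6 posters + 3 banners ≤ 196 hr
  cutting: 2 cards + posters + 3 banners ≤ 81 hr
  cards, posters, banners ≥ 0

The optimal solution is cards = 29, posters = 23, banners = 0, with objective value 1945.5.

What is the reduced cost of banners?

-6

At the optimum: ink uses 185 of 196 (slack = 11); press time uses 196 of 196 (binding); cutting uses 81 of 81 (binding).
Since ink is not tight, its dual is 0.
The binding rows give the dual system: 2·y_press time + 2·y_cutting = 31 and 6·y_press time + 1·y_cutting = 45.5.
This yields shadow prices y_press time = 6, y_cutting = 9.5.
Reduced cost of banners: c₃ − yᵀa₃ = 40.5 − (6·3 + 9.5·3) = 40.5 − 46.5 = -6.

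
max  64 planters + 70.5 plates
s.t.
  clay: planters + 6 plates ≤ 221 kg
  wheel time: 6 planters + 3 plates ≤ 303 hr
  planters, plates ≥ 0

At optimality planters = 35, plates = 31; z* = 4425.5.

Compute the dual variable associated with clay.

7

Both clay and wheel time are binding at x*.
Dual feasibility on the basic columns requires 1·y_clay + 6·y_wheel time = 64, 6·y_clay + 3·y_wheel time = 70.5.
This yields shadow prices y_clay = 7, y_wheel time = 9.5.
Shadow price of clay = 7.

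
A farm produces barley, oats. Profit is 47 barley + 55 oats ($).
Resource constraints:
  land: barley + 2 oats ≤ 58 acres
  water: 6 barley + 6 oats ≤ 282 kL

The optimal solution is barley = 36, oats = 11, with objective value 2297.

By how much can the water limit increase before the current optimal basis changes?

Binding constraints: land, water. The basis is B = [[1,2],[6,6]] with det -6.
Per unit increase in water, x* moves by d = (0.3333, -0.1667).
The basis stays optimal until oats reaches 0; allowable increase = 66 kL.

66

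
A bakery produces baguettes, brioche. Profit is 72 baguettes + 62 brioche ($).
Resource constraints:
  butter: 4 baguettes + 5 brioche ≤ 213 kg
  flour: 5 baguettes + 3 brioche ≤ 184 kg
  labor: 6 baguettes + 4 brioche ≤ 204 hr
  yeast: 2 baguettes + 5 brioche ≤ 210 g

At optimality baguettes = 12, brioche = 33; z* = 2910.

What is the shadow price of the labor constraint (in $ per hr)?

8

Check each constraint at x*: butter 213/213 (tight); flour 159/184 (slack 25); labor 204/204 (tight); yeast 189/210 (slack 21).
Slack constraints have shadow price 0 (complementary slackness).
The binding rows give the dual system: 4·y_butter + 6·y_labor = 72 and 5·y_butter + 4·y_labor = 62.
Solving: y_butter = 6, y_labor = 8.
Shadow price of labor = 8.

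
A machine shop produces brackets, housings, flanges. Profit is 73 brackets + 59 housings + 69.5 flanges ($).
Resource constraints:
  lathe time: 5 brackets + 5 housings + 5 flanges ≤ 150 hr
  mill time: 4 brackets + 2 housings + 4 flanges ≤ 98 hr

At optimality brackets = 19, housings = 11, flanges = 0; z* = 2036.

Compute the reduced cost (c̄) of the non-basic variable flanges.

-3.5

Both lathe time and mill time are binding at x*.
Dual feasibility on the basic columns requires 5·y_lathe time + 4·y_mill time = 73, 5·y_lathe time + 2·y_mill time = 59.
→ y_lathe time = 9 and y_mill time = 7.
Reduced cost of flanges: c₃ − yᵀa₃ = 69.5 − (9·5 + 7·4) = 69.5 − 73 = -3.5.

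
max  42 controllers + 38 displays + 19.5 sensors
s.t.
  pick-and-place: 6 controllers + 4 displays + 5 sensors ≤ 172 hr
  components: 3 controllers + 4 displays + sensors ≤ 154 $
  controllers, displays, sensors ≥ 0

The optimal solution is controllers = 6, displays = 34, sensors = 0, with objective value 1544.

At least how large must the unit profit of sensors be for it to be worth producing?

At the optimum: pick-and-place uses 172 of 172 (binding); components uses 154 of 154 (binding).
Dual feasibility on the basic columns requires 6·y_pick-and-place + 3·y_components = 42, 4·y_pick-and-place + 4·y_components = 38.
→ y_pick-and-place = 4.5 and y_components = 5.
sensors enters the basis when its profit ≥ yᵀa₃ = 4.5·5 + 5·1 = 27.5.

27.5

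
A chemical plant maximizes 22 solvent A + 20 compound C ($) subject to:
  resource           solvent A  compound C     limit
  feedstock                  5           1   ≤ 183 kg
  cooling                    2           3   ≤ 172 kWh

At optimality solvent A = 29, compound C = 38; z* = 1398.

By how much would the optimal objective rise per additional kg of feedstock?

2

At the optimum: feedstock uses 183 of 183 (binding); cooling uses 172 of 172 (binding).
Dual feasibility on the basic columns requires 5·y_feedstock + 2·y_cooling = 22, 1·y_feedstock + 3·y_cooling = 20.
This yields shadow prices y_feedstock = 2, y_cooling = 6.
Shadow price of feedstock = 2.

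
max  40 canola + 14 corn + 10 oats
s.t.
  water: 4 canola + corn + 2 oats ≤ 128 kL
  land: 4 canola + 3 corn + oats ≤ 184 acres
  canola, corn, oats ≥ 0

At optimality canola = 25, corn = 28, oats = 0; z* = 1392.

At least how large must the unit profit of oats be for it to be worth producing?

At the optimum: water uses 128 of 128 (binding); land uses 184 of 184 (binding).
The binding rows give the dual system: 4·y_water + 4·y_land = 40 and 1·y_water + 3·y_land = 14.
This yields shadow prices y_water = 8, y_land = 2.
oats enters the basis when its profit ≥ yᵀa₃ = 8·2 + 2·1 = 18.

18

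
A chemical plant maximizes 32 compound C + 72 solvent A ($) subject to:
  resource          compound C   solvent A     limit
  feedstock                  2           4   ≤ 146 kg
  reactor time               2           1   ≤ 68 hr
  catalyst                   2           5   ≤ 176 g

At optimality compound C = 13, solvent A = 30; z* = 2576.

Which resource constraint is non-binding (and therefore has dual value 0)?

reactor time

feedstock: 146/146 (binding)
reactor time: 56/68 (slack 12)
catalyst: 176/176 (binding)
By complementary slackness, a constraint with positive slack has shadow price 0 → reactor time.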